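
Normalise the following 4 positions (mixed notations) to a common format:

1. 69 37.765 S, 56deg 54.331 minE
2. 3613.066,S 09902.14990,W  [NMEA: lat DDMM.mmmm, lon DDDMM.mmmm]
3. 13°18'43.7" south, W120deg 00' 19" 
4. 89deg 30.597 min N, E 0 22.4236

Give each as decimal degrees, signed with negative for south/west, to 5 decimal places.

1. -69.62942, 56.90552
2. -36.21777, -99.03583
3. -13.31214, -120.00528
4. 89.50995, 0.37373

Point 1:
  φ: 69 + 37.765/60 = 69.629417
  S → negative
  λ: 56 + 54.331/60 = 56.905517
  E → positive
Point 2:
  φ: degrees = first 2 digits = 36, minutes = 13.066; 36 + 13.066/60 = 36.217767
  S → negative
  λ: degrees = first 3 digits = 99, minutes = 2.1499; 99 + 2.1499/60 = 99.035832
  W → negative
Point 3:
  Latitude: 13° + 18/60 + 43.7/3600 = 13 + 0.300000 + 0.012139 = 13.312139
  S ⇒ negate
  Longitude: 120° + 0/60 + 19/3600 = 120 + 0.000000 + 0.005278 = 120.005278
  hemisphere W, so the sign is −
Point 4:
  Latitude: 30.597′ = 0.509950°; total 89.509950
  N ⇒ keep positive
  Longitude: 22.4236′ = 0.373727°; total 0.373727
  E ⇒ keep positive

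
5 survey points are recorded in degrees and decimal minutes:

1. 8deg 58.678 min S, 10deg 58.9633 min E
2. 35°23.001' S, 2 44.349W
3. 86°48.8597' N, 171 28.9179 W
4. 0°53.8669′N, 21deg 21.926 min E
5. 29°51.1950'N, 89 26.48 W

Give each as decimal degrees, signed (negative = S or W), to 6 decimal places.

Point 1:
  φ: 8 + 58.678/60 = 8.9779667
  S → negative
  Longitude: 10 + 58.9633/60 = 10.9827217
  E → positive
Point 2:
  Latitude: 23.001′ = 0.383350°; total 35.3833500
  S → negative
  Longitude: 2 + 44.349/60 = 2.7391500
  W ⇒ negate
Point 3:
  Latitude: 86 + 48.8597/60 = 86.8143283
  N ⇒ keep positive
  Longitude: 28.9179′ = 0.481965°; total 171.4819650
  hemisphere W, so the sign is −
Point 4:
  Lat: 53.8669′ = 0.897782°; total 0.8977817
  N → positive
  λ: 21.926′ = 0.365433°; total 21.3654333
  E → positive
Point 5:
  Lat: 51.195′ = 0.853250°; total 29.8532500
  N ⇒ keep positive
  Longitude: 89 + 26.48/60 = 89.4413333
  W → negative

1. -8.977967, 10.982722
2. -35.383350, -2.739150
3. 86.814328, -171.481965
4. 0.897782, 21.365433
5. 29.853250, -89.441333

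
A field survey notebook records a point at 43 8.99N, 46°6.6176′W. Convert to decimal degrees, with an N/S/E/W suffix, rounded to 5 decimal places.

43.14983° N, 46.11029° W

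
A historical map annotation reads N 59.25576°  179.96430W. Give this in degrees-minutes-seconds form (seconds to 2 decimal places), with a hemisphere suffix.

φ: 0.255760 × 60 = 15.34560′ → 15′, remainder × 60 = 20.7360″
Lon: 0.964300° → 57.85800′; 0.85800 × 60 = 51.4800″

59°15′20.74″ N, 179°57′51.48″ W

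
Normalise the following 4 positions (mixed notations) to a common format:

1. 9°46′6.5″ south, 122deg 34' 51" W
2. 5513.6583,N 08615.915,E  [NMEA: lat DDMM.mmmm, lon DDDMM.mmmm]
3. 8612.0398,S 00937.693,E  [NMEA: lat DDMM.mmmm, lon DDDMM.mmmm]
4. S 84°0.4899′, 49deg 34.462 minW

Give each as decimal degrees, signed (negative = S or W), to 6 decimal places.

Point 1:
  φ: 46′ + 6.5″ = 46.10833′; 9 + 46.10833/60 = 9.7684722
  S ⇒ negate
  Lon: 34′ + 51″ = 34.85000′; 122 + 34.85000/60 = 122.5808333
  hemisphere W, so the sign is −
Point 2:
  φ: degrees = first 2 digits = 55, minutes = 13.6583; 55 + 13.6583/60 = 55.2276383
  N ⇒ keep positive
  Lon: degrees = first 3 digits = 86, minutes = 15.915; 86 + 15.915/60 = 86.2652500
  E → positive
Point 3:
  φ: split at 2 digits → 86° and 12.0398′; 86 + 12.0398/60 = 86.2006633
  S ⇒ negate
  Lon: split at 3 digits → 009° and 37.693′; 9 + 37.693/60 = 9.6282167
  E → positive
Point 4:
  φ: 0.4899′ = 0.008165°; total 84.0081650
  hemisphere S, so the sign is −
  Longitude: 49 + 34.462/60 = 49.5743667
  hemisphere W, so the sign is −

1. -9.768472, -122.580833
2. 55.227638, 86.265250
3. -86.200663, 9.628217
4. -84.008165, -49.574367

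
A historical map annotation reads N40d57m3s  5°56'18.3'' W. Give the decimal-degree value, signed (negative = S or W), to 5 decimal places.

40.95083, -5.93842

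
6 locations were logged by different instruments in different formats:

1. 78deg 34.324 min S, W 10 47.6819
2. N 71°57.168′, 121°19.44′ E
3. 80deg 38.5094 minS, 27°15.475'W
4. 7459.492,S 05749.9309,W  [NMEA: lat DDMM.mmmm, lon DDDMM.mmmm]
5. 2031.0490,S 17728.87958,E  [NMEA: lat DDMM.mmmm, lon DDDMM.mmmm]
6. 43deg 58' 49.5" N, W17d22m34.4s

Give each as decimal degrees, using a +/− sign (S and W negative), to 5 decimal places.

1. -78.57207, -10.79470
2. 71.95280, 121.32400
3. -80.64182, -27.25792
4. -74.99153, -57.83218
5. -20.51748, 177.48133
6. 43.98042, -17.37622

Point 1:
  Lat: 34.324′ = 0.572067°; total 78.572067
  S → negative
  λ: 10 + 47.6819/60 = 10.794698
  W → negative
Point 2:
  φ: 57.168′ = 0.952800°; total 71.952800
  N → positive
  Lon: 121 + 19.44/60 = 121.324000
  E ⇒ keep positive
Point 3:
  Latitude: 38.5094′ = 0.641823°; total 80.641823
  S ⇒ negate
  λ: 27 + 15.475/60 = 27.257917
  hemisphere W, so the sign is −
Point 4:
  φ: degrees = first 2 digits = 74, minutes = 59.492; 74 + 59.492/60 = 74.991533
  S ⇒ negate
  Lon: split at 3 digits → 057° and 49.9309′; 57 + 49.9309/60 = 57.832182
  W ⇒ negate
Point 5:
  φ: split at 2 digits → 20° and 31.049′; 20 + 31.049/60 = 20.517483
  S ⇒ negate
  Longitude: degrees = first 3 digits = 177, minutes = 28.87958; 177 + 28.87958/60 = 177.481326
  E ⇒ keep positive
Point 6:
  Lat: 43° + 58/60 + 49.5/3600 = 43 + 0.966667 + 0.013750 = 43.980417
  N ⇒ keep positive
  Longitude: 17 + 22/60 + 34.4/3600 = 17.376222
  W → negative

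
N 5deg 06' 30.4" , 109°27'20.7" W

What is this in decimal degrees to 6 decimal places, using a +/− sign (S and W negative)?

Lat: 5 + 6/60 + 30.4/3600 = 5.1084444
N → positive
Longitude: 109 + 27/60 + 20.7/3600 = 109.4557500
hemisphere W, so the sign is −

5.108444, -109.455750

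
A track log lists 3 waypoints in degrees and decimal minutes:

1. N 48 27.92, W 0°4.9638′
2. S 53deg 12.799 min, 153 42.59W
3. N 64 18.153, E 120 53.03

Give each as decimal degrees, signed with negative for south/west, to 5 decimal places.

1. 48.46533, -0.08273
2. -53.21332, -153.70983
3. 64.30255, 120.88383

Point 1:
  Latitude: 27.92′ = 0.465333°; total 48.465333
  N → positive
  Longitude: 4.9638′ = 0.082730°; total 0.082730
  W ⇒ negate
Point 2:
  φ: 12.799′ = 0.213317°; total 53.213317
  S → negative
  Lon: 153 + 42.59/60 = 153.709833
  hemisphere W, so the sign is −
Point 3:
  φ: 18.153′ = 0.302550°; total 64.302550
  N ⇒ keep positive
  Longitude: 53.03′ = 0.883833°; total 120.883833
  E → positive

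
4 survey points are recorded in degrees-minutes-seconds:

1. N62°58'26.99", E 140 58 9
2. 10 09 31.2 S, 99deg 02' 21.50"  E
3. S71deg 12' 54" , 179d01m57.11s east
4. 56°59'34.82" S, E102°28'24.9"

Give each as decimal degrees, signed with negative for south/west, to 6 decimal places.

1. 62.974164, 140.969167
2. -10.158667, 99.039306
3. -71.215000, 179.032531
4. -56.993006, 102.473583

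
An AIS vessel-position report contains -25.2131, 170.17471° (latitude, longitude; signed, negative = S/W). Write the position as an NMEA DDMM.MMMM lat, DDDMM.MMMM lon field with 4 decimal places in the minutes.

2512.7860,S / 17010.4826,E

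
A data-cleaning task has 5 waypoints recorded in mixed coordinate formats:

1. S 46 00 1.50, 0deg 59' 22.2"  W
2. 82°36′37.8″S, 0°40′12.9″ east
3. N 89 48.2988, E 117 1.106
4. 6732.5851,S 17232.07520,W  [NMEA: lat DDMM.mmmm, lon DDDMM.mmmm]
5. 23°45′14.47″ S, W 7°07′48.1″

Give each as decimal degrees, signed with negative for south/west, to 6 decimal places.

Point 1:
  Latitude: 46 + 0/60 + 1.5/3600 = 46.0004167
  S ⇒ negate
  Longitude: 59′ + 22.2″ = 59.37000′; 0 + 59.37000/60 = 0.9895000
  hemisphere W, so the sign is −
Point 2:
  φ: 36′ + 37.8″ = 36.63000′; 82 + 36.63000/60 = 82.6105000
  hemisphere S, so the sign is −
  Lon: 0 + 40/60 + 12.9/3600 = 0.6702500
  E ⇒ keep positive
Point 3:
  Lat: 89 + 48.2988/60 = 89.8049800
  N ⇒ keep positive
  Lon: 117 + 1.106/60 = 117.0184333
  E → positive
Point 4:
  φ: degrees = first 2 digits = 67, minutes = 32.5851; 67 + 32.5851/60 = 67.5430850
  S → negative
  λ: split at 3 digits → 172° and 32.0752′; 172 + 32.0752/60 = 172.5345867
  W ⇒ negate
Point 5:
  Latitude: 23 + 45/60 + 14.47/3600 = 23.7540194
  S → negative
  Lon: 7 + 7/60 + 48.1/3600 = 7.1300278
  hemisphere W, so the sign is −

1. -46.000417, -0.989500
2. -82.610500, 0.670250
3. 89.804980, 117.018433
4. -67.543085, -172.534587
5. -23.754019, -7.130028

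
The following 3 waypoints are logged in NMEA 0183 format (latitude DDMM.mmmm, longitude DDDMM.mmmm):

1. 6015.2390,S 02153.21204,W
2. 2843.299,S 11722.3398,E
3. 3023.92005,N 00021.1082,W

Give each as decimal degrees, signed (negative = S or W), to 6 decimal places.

Point 1:
  Lat: split at 2 digits → 60° and 15.239′; 60 + 15.239/60 = 60.2539833
  hemisphere S, so the sign is −
  λ: degrees = first 3 digits = 21, minutes = 53.21204; 21 + 53.21204/60 = 21.8868673
  W → negative
Point 2:
  Lat: split at 2 digits → 28° and 43.299′; 28 + 43.299/60 = 28.7216500
  hemisphere S, so the sign is −
  Lon: degrees = first 3 digits = 117, minutes = 22.3398; 117 + 22.3398/60 = 117.3723300
  E ⇒ keep positive
Point 3:
  Latitude: split at 2 digits → 30° and 23.92005′; 30 + 23.92005/60 = 30.3986675
  N ⇒ keep positive
  λ: degrees = first 3 digits = 0, minutes = 21.1082; 0 + 21.1082/60 = 0.3518033
  hemisphere W, so the sign is −

1. -60.253983, -21.886867
2. -28.721650, 117.372330
3. 30.398668, -0.351803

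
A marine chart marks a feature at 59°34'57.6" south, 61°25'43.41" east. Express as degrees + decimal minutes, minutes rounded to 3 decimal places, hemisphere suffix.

φ: 34 + 57.6/60 = 34.96000′
Longitude: seconds/60 = 0.72350; minutes = 25 + 0.72350 = 25.72350

59° 34.960′ S, 61° 25.724′ E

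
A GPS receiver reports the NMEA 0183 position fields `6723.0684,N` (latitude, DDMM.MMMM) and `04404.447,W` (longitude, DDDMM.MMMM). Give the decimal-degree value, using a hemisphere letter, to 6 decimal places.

Lat: degrees = first 2 digits = 67, minutes = 23.0684; 67 + 23.0684/60 = 67.3844733
λ: split at 3 digits → 044° and 4.447′; 44 + 4.447/60 = 44.0741167

67.384473° N, 44.074117° W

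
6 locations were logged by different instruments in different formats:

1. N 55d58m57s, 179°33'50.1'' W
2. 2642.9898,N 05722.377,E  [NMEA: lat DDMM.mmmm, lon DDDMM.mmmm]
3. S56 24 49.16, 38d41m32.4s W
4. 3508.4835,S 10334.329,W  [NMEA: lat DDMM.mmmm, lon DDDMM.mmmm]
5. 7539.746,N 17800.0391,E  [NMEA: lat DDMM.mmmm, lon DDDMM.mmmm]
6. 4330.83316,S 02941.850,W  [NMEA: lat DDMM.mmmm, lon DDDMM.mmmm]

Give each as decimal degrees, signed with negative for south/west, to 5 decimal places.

1. 55.98250, -179.56392
2. 26.71650, 57.37295
3. -56.41366, -38.69233
4. -35.14139, -103.57215
5. 75.66243, 178.00065
6. -43.51389, -29.69750

Point 1:
  φ: 55 + 58/60 + 57/3600 = 55.982500
  N ⇒ keep positive
  λ: 33′ + 50.1″ = 33.83500′; 179 + 33.83500/60 = 179.563917
  W → negative
Point 2:
  Latitude: degrees = first 2 digits = 26, minutes = 42.9898; 26 + 42.9898/60 = 26.716497
  N ⇒ keep positive
  λ: split at 3 digits → 057° and 22.377′; 57 + 22.377/60 = 57.372950
  E → positive
Point 3:
  Latitude: 56° + 24/60 + 49.16/3600 = 56 + 0.400000 + 0.013656 = 56.413656
  hemisphere S, so the sign is −
  Lon: 38° + 41/60 + 32.4/3600 = 38 + 0.683333 + 0.009000 = 38.692333
  W → negative
Point 4:
  φ: split at 2 digits → 35° and 8.4835′; 35 + 8.4835/60 = 35.141392
  S ⇒ negate
  λ: split at 3 digits → 103° and 34.329′; 103 + 34.329/60 = 103.572150
  hemisphere W, so the sign is −
Point 5:
  Latitude: degrees = first 2 digits = 75, minutes = 39.746; 75 + 39.746/60 = 75.662433
  N → positive
  Longitude: degrees = first 3 digits = 178, minutes = 0.0391; 178 + 0.0391/60 = 178.000652
  E ⇒ keep positive
Point 6:
  φ: degrees = first 2 digits = 43, minutes = 30.83316; 43 + 30.83316/60 = 43.513886
  hemisphere S, so the sign is −
  λ: split at 3 digits → 029° and 41.85′; 29 + 41.85/60 = 29.697500
  W ⇒ negate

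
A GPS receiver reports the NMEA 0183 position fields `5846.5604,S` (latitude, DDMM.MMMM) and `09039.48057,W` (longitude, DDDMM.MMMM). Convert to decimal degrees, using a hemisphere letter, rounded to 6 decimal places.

58.776007° S, 90.658010° W

φ: split at 2 digits → 58° and 46.5604′; 58 + 46.5604/60 = 58.7760067
λ: degrees = first 3 digits = 90, minutes = 39.48057; 90 + 39.48057/60 = 90.6580095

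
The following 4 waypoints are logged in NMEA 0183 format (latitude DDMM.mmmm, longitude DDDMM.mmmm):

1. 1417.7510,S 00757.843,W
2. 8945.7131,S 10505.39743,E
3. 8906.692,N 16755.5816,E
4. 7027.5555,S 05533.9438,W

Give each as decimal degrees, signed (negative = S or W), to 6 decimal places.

1. -14.295850, -7.964050
2. -89.761885, 105.089957
3. 89.111533, 167.926360
4. -70.459258, -55.565730

Point 1:
  Lat: degrees = first 2 digits = 14, minutes = 17.751; 14 + 17.751/60 = 14.2958500
  S → negative
  Longitude: split at 3 digits → 007° and 57.843′; 7 + 57.843/60 = 7.9640500
  W → negative
Point 2:
  Latitude: split at 2 digits → 89° and 45.7131′; 89 + 45.7131/60 = 89.7618850
  S ⇒ negate
  λ: split at 3 digits → 105° and 5.39743′; 105 + 5.39743/60 = 105.0899572
  E ⇒ keep positive
Point 3:
  φ: degrees = first 2 digits = 89, minutes = 6.692; 89 + 6.692/60 = 89.1115333
  N → positive
  Lon: degrees = first 3 digits = 167, minutes = 55.5816; 167 + 55.5816/60 = 167.9263600
  E ⇒ keep positive
Point 4:
  φ: degrees = first 2 digits = 70, minutes = 27.5555; 70 + 27.5555/60 = 70.4592583
  hemisphere S, so the sign is −
  λ: split at 3 digits → 055° and 33.9438′; 55 + 33.9438/60 = 55.5657300
  W → negative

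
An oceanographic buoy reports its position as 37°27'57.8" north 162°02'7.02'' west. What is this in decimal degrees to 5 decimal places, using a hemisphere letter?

37.46606° N, 162.03528° W

Latitude: 37 + 27/60 + 57.8/3600 = 37.466056
Lon: 162 + 2/60 + 7.02/3600 = 162.035283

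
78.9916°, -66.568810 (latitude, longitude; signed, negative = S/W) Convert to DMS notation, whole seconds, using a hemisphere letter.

78°59′30″ N, 66°34′8″ W

Lat: 0.991600 × 60 = 59.49600′ → 59′, remainder × 60 = 29.76″
Longitude is negative → W; |value| = 66.568810
Longitude: whole degrees 66; 34.12860′ → 34′ and 7.72″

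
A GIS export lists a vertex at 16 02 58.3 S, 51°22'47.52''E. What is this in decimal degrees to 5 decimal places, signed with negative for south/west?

-16.04953, 51.37987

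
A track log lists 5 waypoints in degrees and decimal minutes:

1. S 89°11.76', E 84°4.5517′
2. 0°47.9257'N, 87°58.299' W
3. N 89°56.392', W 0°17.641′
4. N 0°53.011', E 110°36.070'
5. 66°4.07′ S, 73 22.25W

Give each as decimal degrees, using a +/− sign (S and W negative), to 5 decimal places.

Point 1:
  Latitude: 11.76′ = 0.196000°; total 89.196000
  hemisphere S, so the sign is −
  λ: 4.5517′ = 0.075862°; total 84.075862
  E → positive
Point 2:
  φ: 47.9257′ = 0.798762°; total 0.798762
  N ⇒ keep positive
  Longitude: 58.299′ = 0.971650°; total 87.971650
  W → negative
Point 3:
  Latitude: 56.392′ = 0.939867°; total 89.939867
  N → positive
  λ: 0 + 17.641/60 = 0.294017
  hemisphere W, so the sign is −
Point 4:
  Lat: 53.011′ = 0.883517°; total 0.883517
  N ⇒ keep positive
  λ: 110 + 36.07/60 = 110.601167
  E ⇒ keep positive
Point 5:
  Latitude: 4.07′ = 0.067833°; total 66.067833
  S → negative
  λ: 73 + 22.25/60 = 73.370833
  hemisphere W, so the sign is −

1. -89.19600, 84.07586
2. 0.79876, -87.97165
3. 89.93987, -0.29402
4. 0.88352, 110.60117
5. -66.06783, -73.37083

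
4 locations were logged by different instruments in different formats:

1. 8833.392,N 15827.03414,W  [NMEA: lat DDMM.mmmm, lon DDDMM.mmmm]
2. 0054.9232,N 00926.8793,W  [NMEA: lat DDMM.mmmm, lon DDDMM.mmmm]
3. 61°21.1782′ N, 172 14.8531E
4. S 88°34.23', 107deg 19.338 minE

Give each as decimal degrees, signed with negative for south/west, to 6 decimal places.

1. 88.556533, -158.450569
2. 0.915387, -9.447988
3. 61.352970, 172.247552
4. -88.570500, 107.322300

Point 1:
  Lat: split at 2 digits → 88° and 33.392′; 88 + 33.392/60 = 88.5565333
  N → positive
  Longitude: degrees = first 3 digits = 158, minutes = 27.03414; 158 + 27.03414/60 = 158.4505690
  hemisphere W, so the sign is −
Point 2:
  Lat: degrees = first 2 digits = 0, minutes = 54.9232; 0 + 54.9232/60 = 0.9153867
  N → positive
  Lon: degrees = first 3 digits = 9, minutes = 26.8793; 9 + 26.8793/60 = 9.4479883
  W → negative
Point 3:
  Latitude: 61 + 21.1782/60 = 61.3529700
  N ⇒ keep positive
  Longitude: 172 + 14.8531/60 = 172.2475517
  E → positive
Point 4:
  Latitude: 34.23′ = 0.570500°; total 88.5705000
  S → negative
  Longitude: 107 + 19.338/60 = 107.3223000
  E ⇒ keep positive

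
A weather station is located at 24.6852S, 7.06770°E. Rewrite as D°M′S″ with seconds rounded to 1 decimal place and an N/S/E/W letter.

24°41′6.7″ S, 7°04′3.7″ E

φ: 0.685200 × 60 = 41.11200′ → 41′, remainder × 60 = 6.720″
Longitude: 0.067700° → 4.06200′; 0.06200 × 60 = 3.720″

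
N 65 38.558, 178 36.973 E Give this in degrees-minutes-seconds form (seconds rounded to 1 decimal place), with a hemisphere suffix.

65°38′33.5″ N, 178°36′58.4″ E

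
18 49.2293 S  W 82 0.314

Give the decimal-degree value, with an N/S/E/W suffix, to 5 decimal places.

Lat: 49.2293′ = 0.820488°; total 18.820488
Lon: 82 + 0.314/60 = 82.005233

18.82049° S, 82.00523° W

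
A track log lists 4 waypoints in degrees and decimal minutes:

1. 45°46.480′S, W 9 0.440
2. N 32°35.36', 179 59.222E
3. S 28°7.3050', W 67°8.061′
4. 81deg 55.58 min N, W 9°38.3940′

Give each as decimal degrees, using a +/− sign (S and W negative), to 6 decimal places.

1. -45.774667, -9.007333
2. 32.589333, 179.987033
3. -28.121750, -67.134350
4. 81.926333, -9.639900

Point 1:
  Latitude: 46.48′ = 0.774667°; total 45.7746667
  S → negative
  λ: 9 + 0.44/60 = 9.0073333
  W ⇒ negate
Point 2:
  Lat: 32 + 35.36/60 = 32.5893333
  N → positive
  Lon: 179 + 59.222/60 = 179.9870333
  E → positive
Point 3:
  φ: 28 + 7.305/60 = 28.1217500
  hemisphere S, so the sign is −
  Longitude: 8.061′ = 0.134350°; total 67.1343500
  W ⇒ negate
Point 4:
  Lat: 55.58′ = 0.926333°; total 81.9263333
  N → positive
  Lon: 9 + 38.394/60 = 9.6399000
  hemisphere W, so the sign is −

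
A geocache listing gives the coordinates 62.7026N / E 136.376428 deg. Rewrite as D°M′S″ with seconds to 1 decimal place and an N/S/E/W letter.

62°42′9.4″ N, 136°22′35.1″ E

Lat: whole degrees 62; 42.15600′ → 42′ and 9.360″
Longitude: 0.376428° → 22.58568′; 0.58568 × 60 = 35.141″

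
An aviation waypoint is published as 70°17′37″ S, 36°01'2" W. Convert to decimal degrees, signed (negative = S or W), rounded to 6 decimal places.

-70.293611, -36.017222

φ: 70 + 17/60 + 37/3600 = 70.2936111
S ⇒ negate
λ: 36 + 1/60 + 2/3600 = 36.0172222
hemisphere W, so the sign is −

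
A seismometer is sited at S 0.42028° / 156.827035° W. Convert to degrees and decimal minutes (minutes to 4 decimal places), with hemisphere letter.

Lat: minutes = (0.420280 − 0) × 60 = 25.216800
Lon: fractional part 0.827035 → 49.622100 minutes

0° 25.2168′ S, 156° 49.6221′ W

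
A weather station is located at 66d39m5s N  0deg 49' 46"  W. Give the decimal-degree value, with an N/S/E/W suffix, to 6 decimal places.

φ: 66° + 39/60 + 5/3600 = 66 + 0.650000 + 0.001389 = 66.6513889
Longitude: 49′ + 46″ = 49.76667′; 0 + 49.76667/60 = 0.8294444

66.651389° N, 0.829444° W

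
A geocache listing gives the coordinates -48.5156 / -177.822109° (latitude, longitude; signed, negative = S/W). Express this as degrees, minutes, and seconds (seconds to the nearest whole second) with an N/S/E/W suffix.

Latitude is negative → S; |value| = 48.515600
Latitude: 0.515600 × 60 = 30.93600′ → 30′, remainder × 60 = 56.16″
Longitude is negative → W; |value| = 177.822109
Longitude: 0.822109 × 60 = 49.32654′ → 49′, remainder × 60 = 19.59″

48°30′56″ S, 177°49′20″ W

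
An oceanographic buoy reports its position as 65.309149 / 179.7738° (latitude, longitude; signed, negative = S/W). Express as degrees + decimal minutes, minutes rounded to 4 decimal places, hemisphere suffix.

65° 18.5489′ N, 179° 46.4280′ E

Latitude: fractional part 0.309149 → 18.548940 minutes
λ: 179° + 0.773800 × 60 = 179° 46.428000′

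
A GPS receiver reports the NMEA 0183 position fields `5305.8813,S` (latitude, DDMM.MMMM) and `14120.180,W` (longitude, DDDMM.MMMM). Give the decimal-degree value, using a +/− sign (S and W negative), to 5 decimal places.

-53.09802, -141.33633

Latitude: degrees = first 2 digits = 53, minutes = 5.8813; 53 + 5.8813/60 = 53.098022
hemisphere S, so the sign is −
Longitude: degrees = first 3 digits = 141, minutes = 20.18; 141 + 20.18/60 = 141.336333
hemisphere W, so the sign is −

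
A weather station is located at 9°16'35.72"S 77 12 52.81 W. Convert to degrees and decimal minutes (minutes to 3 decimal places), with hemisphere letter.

9° 16.595′ S, 77° 12.880′ W

φ: seconds/60 = 0.59533; minutes = 16 + 0.59533 = 16.59533
Longitude: 12 + 52.81/60 = 12.88017′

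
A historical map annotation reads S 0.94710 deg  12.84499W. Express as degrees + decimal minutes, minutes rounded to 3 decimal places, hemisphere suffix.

0° 56.826′ S, 12° 50.699′ W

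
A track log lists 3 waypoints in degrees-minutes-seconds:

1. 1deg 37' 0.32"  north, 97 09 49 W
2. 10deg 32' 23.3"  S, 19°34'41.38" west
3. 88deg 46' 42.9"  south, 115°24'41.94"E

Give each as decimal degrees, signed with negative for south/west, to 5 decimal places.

Point 1:
  Latitude: 37′ + 0.32″ = 37.00533′; 1 + 37.00533/60 = 1.616756
  N → positive
  Longitude: 97 + 9/60 + 49/3600 = 97.163611
  W ⇒ negate
Point 2:
  Latitude: 10 + 32/60 + 23.3/3600 = 10.539806
  S → negative
  Lon: 19 + 34/60 + 41.38/3600 = 19.578161
  W → negative
Point 3:
  φ: 88° + 46/60 + 42.9/3600 = 88 + 0.766667 + 0.011917 = 88.778583
  hemisphere S, so the sign is −
  Lon: 115° + 24/60 + 41.94/3600 = 115 + 0.400000 + 0.011650 = 115.411650
  E ⇒ keep positive

1. 1.61676, -97.16361
2. -10.53981, -19.57816
3. -88.77858, 115.41165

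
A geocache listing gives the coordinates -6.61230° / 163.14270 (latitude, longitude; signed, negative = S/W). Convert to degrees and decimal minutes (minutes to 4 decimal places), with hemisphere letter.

6° 36.7380′ S, 163° 8.5620′ E

Latitude is negative → S; |value| = 6.612300
φ: minutes = (6.612300 − 6) × 60 = 36.738000
Lon: 163° + 0.142700 × 60 = 163° 8.562000′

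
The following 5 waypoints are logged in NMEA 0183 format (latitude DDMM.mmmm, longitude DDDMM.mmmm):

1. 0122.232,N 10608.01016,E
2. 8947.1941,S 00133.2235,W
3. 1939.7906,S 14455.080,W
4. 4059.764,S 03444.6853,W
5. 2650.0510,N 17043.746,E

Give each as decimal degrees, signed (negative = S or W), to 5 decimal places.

1. 1.37053, 106.13350
2. -89.78657, -1.55373
3. -19.66318, -144.91800
4. -40.99607, -34.74476
5. 26.83418, 170.72910

Point 1:
  Latitude: degrees = first 2 digits = 1, minutes = 22.232; 1 + 22.232/60 = 1.370533
  N ⇒ keep positive
  Lon: degrees = first 3 digits = 106, minutes = 8.01016; 106 + 8.01016/60 = 106.133503
  E → positive
Point 2:
  Latitude: split at 2 digits → 89° and 47.1941′; 89 + 47.1941/60 = 89.786568
  S → negative
  λ: split at 3 digits → 001° and 33.2235′; 1 + 33.2235/60 = 1.553725
  W → negative
Point 3:
  Latitude: degrees = first 2 digits = 19, minutes = 39.7906; 19 + 39.7906/60 = 19.663177
  S ⇒ negate
  λ: split at 3 digits → 144° and 55.08′; 144 + 55.08/60 = 144.918000
  W ⇒ negate
Point 4:
  Lat: degrees = first 2 digits = 40, minutes = 59.764; 40 + 59.764/60 = 40.996067
  hemisphere S, so the sign is −
  Lon: degrees = first 3 digits = 34, minutes = 44.6853; 34 + 44.6853/60 = 34.744755
  W ⇒ negate
Point 5:
  Lat: split at 2 digits → 26° and 50.051′; 26 + 50.051/60 = 26.834183
  N → positive
  Longitude: degrees = first 3 digits = 170, minutes = 43.746; 170 + 43.746/60 = 170.729100
  E → positive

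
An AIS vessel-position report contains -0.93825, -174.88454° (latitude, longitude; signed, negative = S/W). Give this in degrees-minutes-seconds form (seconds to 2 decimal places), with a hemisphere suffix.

Latitude is negative → S; |value| = 0.938250
φ: 0.938250° → 56.29500′; 0.29500 × 60 = 17.7000″
Longitude is negative → W; |value| = 174.884540
λ: 0.884540 × 60 = 53.07240′ → 53′, remainder × 60 = 4.3440″

0°56′17.70″ S, 174°53′4.34″ W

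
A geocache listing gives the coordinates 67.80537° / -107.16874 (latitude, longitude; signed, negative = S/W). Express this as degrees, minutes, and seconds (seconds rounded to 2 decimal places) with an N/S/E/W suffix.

Lat: 0.805370 × 60 = 48.32220′ → 48′, remainder × 60 = 19.3320″
Longitude is negative → W; |value| = 107.168740
λ: whole degrees 107; 10.12440′ → 10′ and 7.4640″

67°48′19.33″ N, 107°10′7.46″ W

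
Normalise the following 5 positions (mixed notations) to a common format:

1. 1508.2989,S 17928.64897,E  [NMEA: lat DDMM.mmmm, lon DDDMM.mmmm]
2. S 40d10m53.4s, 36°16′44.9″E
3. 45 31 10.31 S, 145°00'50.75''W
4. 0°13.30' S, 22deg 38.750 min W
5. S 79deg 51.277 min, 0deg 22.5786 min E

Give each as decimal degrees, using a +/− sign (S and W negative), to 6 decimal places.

1. -15.138315, 179.477483
2. -40.181500, 36.279139
3. -45.519531, -145.014097
4. -0.221667, -22.645833
5. -79.854617, 0.376310

Point 1:
  Lat: split at 2 digits → 15° and 8.2989′; 15 + 8.2989/60 = 15.1383150
  hemisphere S, so the sign is −
  Lon: split at 3 digits → 179° and 28.64897′; 179 + 28.64897/60 = 179.4774828
  E → positive
Point 2:
  Lat: 40 + 10/60 + 53.4/3600 = 40.1815000
  S → negative
  Longitude: 16′ + 44.9″ = 16.74833′; 36 + 16.74833/60 = 36.2791389
  E ⇒ keep positive
Point 3:
  Lat: 45° + 31/60 + 10.31/3600 = 45 + 0.516667 + 0.002864 = 45.5195306
  hemisphere S, so the sign is −
  λ: 0′ + 50.75″ = 0.84583′; 145 + 0.84583/60 = 145.0140972
  hemisphere W, so the sign is −
Point 4:
  Latitude: 13.3′ = 0.221667°; total 0.2216667
  hemisphere S, so the sign is −
  Lon: 38.75′ = 0.645833°; total 22.6458333
  hemisphere W, so the sign is −
Point 5:
  φ: 79 + 51.277/60 = 79.8546167
  hemisphere S, so the sign is −
  λ: 22.5786′ = 0.376310°; total 0.3763100
  E ⇒ keep positive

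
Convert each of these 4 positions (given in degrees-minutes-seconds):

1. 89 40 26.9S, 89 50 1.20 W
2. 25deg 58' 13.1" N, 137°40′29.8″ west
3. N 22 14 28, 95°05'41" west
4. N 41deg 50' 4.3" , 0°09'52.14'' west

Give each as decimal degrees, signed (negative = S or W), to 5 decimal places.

1. -89.67414, -89.83367
2. 25.97031, -137.67494
3. 22.24111, -95.09472
4. 41.83453, -0.16448

Point 1:
  φ: 89° + 40/60 + 26.9/3600 = 89 + 0.666667 + 0.007472 = 89.674139
  S → negative
  Lon: 50′ + 1.2″ = 50.02000′; 89 + 50.02000/60 = 89.833667
  W ⇒ negate
Point 2:
  Lat: 25 + 58/60 + 13.1/3600 = 25.970306
  N → positive
  Lon: 137 + 40/60 + 29.8/3600 = 137.674944
  W → negative
Point 3:
  Latitude: 22 + 14/60 + 28/3600 = 22.241111
  N ⇒ keep positive
  λ: 95° + 5/60 + 41/3600 = 95 + 0.083333 + 0.011389 = 95.094722
  W → negative
Point 4:
  Lat: 41 + 50/60 + 4.3/3600 = 41.834528
  N ⇒ keep positive
  Lon: 9′ + 52.14″ = 9.86900′; 0 + 9.86900/60 = 0.164483
  hemisphere W, so the sign is −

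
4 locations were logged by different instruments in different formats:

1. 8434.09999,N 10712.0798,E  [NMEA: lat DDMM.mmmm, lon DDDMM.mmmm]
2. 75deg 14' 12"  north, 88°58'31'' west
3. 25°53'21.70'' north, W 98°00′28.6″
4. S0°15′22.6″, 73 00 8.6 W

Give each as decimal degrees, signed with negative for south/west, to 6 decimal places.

Point 1:
  Lat: split at 2 digits → 84° and 34.09999′; 84 + 34.09999/60 = 84.5683332
  N → positive
  λ: split at 3 digits → 107° and 12.0798′; 107 + 12.0798/60 = 107.2013300
  E → positive
Point 2:
  Lat: 75 + 14/60 + 12/3600 = 75.2366667
  N ⇒ keep positive
  Longitude: 88 + 58/60 + 31/3600 = 88.9752778
  W → negative
Point 3:
  Lat: 25 + 53/60 + 21.7/3600 = 25.8893611
  N → positive
  λ: 98 + 0/60 + 28.6/3600 = 98.0079444
  W ⇒ negate
Point 4:
  φ: 0° + 15/60 + 22.6/3600 = 0 + 0.250000 + 0.006278 = 0.2562778
  S ⇒ negate
  Longitude: 0′ + 8.6″ = 0.14333′; 73 + 0.14333/60 = 73.0023889
  W ⇒ negate

1. 84.568333, 107.201330
2. 75.236667, -88.975278
3. 25.889361, -98.007944
4. -0.256278, -73.002389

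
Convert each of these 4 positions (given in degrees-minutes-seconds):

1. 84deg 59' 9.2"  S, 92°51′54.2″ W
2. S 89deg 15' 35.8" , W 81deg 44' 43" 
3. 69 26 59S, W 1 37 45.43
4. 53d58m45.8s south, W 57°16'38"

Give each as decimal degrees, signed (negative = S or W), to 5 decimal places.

1. -84.98589, -92.86506
2. -89.25994, -81.74528
3. -69.44972, -1.62929
4. -53.97939, -57.27722

Point 1:
  φ: 84 + 59/60 + 9.2/3600 = 84.985889
  S → negative
  Longitude: 51′ + 54.2″ = 51.90333′; 92 + 51.90333/60 = 92.865056
  hemisphere W, so the sign is −
Point 2:
  φ: 15′ + 35.8″ = 15.59667′; 89 + 15.59667/60 = 89.259944
  S ⇒ negate
  λ: 44′ + 43″ = 44.71667′; 81 + 44.71667/60 = 81.745278
  W ⇒ negate
Point 3:
  φ: 26′ + 59″ = 26.98333′; 69 + 26.98333/60 = 69.449722
  S → negative
  Longitude: 1° + 37/60 + 45.43/3600 = 1 + 0.616667 + 0.012619 = 1.629286
  W → negative
Point 4:
  Lat: 58′ + 45.8″ = 58.76333′; 53 + 58.76333/60 = 53.979389
  S ⇒ negate
  Longitude: 16′ + 38″ = 16.63333′; 57 + 16.63333/60 = 57.277222
  hemisphere W, so the sign is −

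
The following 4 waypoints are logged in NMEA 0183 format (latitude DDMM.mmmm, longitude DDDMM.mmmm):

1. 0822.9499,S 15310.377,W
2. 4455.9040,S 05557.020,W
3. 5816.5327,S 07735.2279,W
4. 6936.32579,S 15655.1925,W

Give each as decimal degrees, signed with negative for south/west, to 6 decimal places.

1. -8.382498, -153.172950
2. -44.931733, -55.950333
3. -58.275545, -77.587132
4. -69.605430, -156.919875

Point 1:
  Latitude: split at 2 digits → 08° and 22.9499′; 8 + 22.9499/60 = 8.3824983
  S → negative
  Longitude: split at 3 digits → 153° and 10.377′; 153 + 10.377/60 = 153.1729500
  W ⇒ negate
Point 2:
  Lat: split at 2 digits → 44° and 55.904′; 44 + 55.904/60 = 44.9317333
  S → negative
  Longitude: degrees = first 3 digits = 55, minutes = 57.02; 55 + 57.02/60 = 55.9503333
  W ⇒ negate
Point 3:
  φ: split at 2 digits → 58° and 16.5327′; 58 + 16.5327/60 = 58.2755450
  hemisphere S, so the sign is −
  λ: degrees = first 3 digits = 77, minutes = 35.2279; 77 + 35.2279/60 = 77.5871317
  W → negative
Point 4:
  Lat: split at 2 digits → 69° and 36.32579′; 69 + 36.32579/60 = 69.6054298
  hemisphere S, so the sign is −
  λ: degrees = first 3 digits = 156, minutes = 55.1925; 156 + 55.1925/60 = 156.9198750
  hemisphere W, so the sign is −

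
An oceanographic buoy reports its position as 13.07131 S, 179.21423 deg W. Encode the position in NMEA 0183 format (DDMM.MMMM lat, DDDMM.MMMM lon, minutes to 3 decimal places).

Lat: minutes = (13.071310 − 13) × 60 = 4.27860
Longitude: 179° + 0.214230 × 60 = 179° 12.85380′

1304.279,S / 17912.854,W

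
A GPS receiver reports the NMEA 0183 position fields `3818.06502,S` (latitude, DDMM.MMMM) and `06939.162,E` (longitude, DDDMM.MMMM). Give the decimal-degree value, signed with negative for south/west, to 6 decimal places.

-38.301084, 69.652700

Latitude: split at 2 digits → 38° and 18.06502′; 38 + 18.06502/60 = 38.3010837
hemisphere S, so the sign is −
λ: degrees = first 3 digits = 69, minutes = 39.162; 69 + 39.162/60 = 69.6527000
E → positive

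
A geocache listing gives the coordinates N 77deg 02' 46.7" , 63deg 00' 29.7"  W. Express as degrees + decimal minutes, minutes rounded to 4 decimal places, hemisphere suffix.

77° 2.7783′ N, 63° 0.4950′ W

φ: 2 + 46.7/60 = 2.778333′
Lon: seconds/60 = 0.49500; minutes = 0 + 0.49500 = 0.495000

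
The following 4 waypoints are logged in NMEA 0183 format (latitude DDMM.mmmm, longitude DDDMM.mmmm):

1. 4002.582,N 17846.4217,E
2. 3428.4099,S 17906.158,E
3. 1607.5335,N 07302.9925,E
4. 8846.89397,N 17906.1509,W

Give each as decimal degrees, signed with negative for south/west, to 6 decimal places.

Point 1:
  Latitude: degrees = first 2 digits = 40, minutes = 2.582; 40 + 2.582/60 = 40.0430333
  N ⇒ keep positive
  Longitude: split at 3 digits → 178° and 46.4217′; 178 + 46.4217/60 = 178.7736950
  E → positive
Point 2:
  Lat: degrees = first 2 digits = 34, minutes = 28.4099; 34 + 28.4099/60 = 34.4734983
  hemisphere S, so the sign is −
  Lon: degrees = first 3 digits = 179, minutes = 6.158; 179 + 6.158/60 = 179.1026333
  E → positive
Point 3:
  Latitude: degrees = first 2 digits = 16, minutes = 7.5335; 16 + 7.5335/60 = 16.1255583
  N ⇒ keep positive
  Lon: split at 3 digits → 073° and 2.9925′; 73 + 2.9925/60 = 73.0498750
  E ⇒ keep positive
Point 4:
  Lat: split at 2 digits → 88° and 46.89397′; 88 + 46.89397/60 = 88.7815662
  N → positive
  Longitude: degrees = first 3 digits = 179, minutes = 6.1509; 179 + 6.1509/60 = 179.1025150
  W → negative

1. 40.043033, 178.773695
2. -34.473498, 179.102633
3. 16.125558, 73.049875
4. 88.781566, -179.102515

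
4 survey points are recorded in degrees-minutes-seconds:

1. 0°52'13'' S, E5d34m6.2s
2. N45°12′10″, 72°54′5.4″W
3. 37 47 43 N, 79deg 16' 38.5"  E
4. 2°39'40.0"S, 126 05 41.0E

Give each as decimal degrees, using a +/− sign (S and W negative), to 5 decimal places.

1. -0.87028, 5.56839
2. 45.20278, -72.90150
3. 37.79528, 79.27736
4. -2.66111, 126.09472

Point 1:
  φ: 0° + 52/60 + 13/3600 = 0 + 0.866667 + 0.003611 = 0.870278
  hemisphere S, so the sign is −
  Longitude: 34′ + 6.2″ = 34.10333′; 5 + 34.10333/60 = 5.568389
  E → positive
Point 2:
  Lat: 45° + 12/60 + 10/3600 = 45 + 0.200000 + 0.002778 = 45.202778
  N → positive
  Longitude: 72 + 54/60 + 5.4/3600 = 72.901500
  W → negative
Point 3:
  Latitude: 47′ + 43″ = 47.71667′; 37 + 47.71667/60 = 37.795278
  N ⇒ keep positive
  Longitude: 79° + 16/60 + 38.5/3600 = 79 + 0.266667 + 0.010694 = 79.277361
  E → positive
Point 4:
  Lat: 2 + 39/60 + 40/3600 = 2.661111
  S → negative
  λ: 5′ + 41″ = 5.68333′; 126 + 5.68333/60 = 126.094722
  E ⇒ keep positive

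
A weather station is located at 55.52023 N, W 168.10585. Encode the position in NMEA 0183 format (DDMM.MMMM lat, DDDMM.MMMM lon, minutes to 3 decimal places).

5531.214,N / 16806.351,W

Lat: 55° + 0.520230 × 60 = 55° 31.21380′
Longitude: 168° + 0.105850 × 60 = 168° 6.35100′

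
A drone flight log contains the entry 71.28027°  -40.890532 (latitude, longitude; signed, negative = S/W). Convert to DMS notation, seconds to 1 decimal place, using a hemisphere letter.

71°16′49.0″ N, 40°53′25.9″ W

φ: 0.280270° → 16.81620′; 0.81620 × 60 = 48.972″
Longitude is negative → W; |value| = 40.890532
λ: 0.890532° → 53.43192′; 0.43192 × 60 = 25.915″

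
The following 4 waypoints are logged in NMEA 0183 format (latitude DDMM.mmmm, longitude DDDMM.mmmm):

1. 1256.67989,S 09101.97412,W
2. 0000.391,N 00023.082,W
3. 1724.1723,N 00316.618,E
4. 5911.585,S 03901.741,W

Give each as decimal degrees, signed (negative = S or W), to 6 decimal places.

Point 1:
  Latitude: degrees = first 2 digits = 12, minutes = 56.67989; 12 + 56.67989/60 = 12.9446648
  S → negative
  Lon: split at 3 digits → 091° and 1.97412′; 91 + 1.97412/60 = 91.0329020
  W ⇒ negate
Point 2:
  φ: split at 2 digits → 00° and 0.391′; 0 + 0.391/60 = 0.0065167
  N → positive
  Longitude: split at 3 digits → 000° and 23.082′; 0 + 23.082/60 = 0.3847000
  hemisphere W, so the sign is −
Point 3:
  Lat: degrees = first 2 digits = 17, minutes = 24.1723; 17 + 24.1723/60 = 17.4028717
  N → positive
  Lon: split at 3 digits → 003° and 16.618′; 3 + 16.618/60 = 3.2769667
  E ⇒ keep positive
Point 4:
  Lat: degrees = first 2 digits = 59, minutes = 11.585; 59 + 11.585/60 = 59.1930833
  S ⇒ negate
  Lon: split at 3 digits → 039° and 1.741′; 39 + 1.741/60 = 39.0290167
  W → negative

1. -12.944665, -91.032902
2. 0.006517, -0.384700
3. 17.402872, 3.276967
4. -59.193083, -39.029017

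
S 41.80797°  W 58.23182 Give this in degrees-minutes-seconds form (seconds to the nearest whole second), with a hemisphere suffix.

41°48′29″ S, 58°13′55″ W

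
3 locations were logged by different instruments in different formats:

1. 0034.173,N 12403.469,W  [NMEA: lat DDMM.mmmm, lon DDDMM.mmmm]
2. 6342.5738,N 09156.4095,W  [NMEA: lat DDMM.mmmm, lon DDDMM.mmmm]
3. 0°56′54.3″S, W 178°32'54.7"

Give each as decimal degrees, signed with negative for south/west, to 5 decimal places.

Point 1:
  Lat: split at 2 digits → 00° and 34.173′; 0 + 34.173/60 = 0.569550
  N → positive
  Lon: split at 3 digits → 124° and 3.469′; 124 + 3.469/60 = 124.057817
  hemisphere W, so the sign is −
Point 2:
  Lat: split at 2 digits → 63° and 42.5738′; 63 + 42.5738/60 = 63.709563
  N → positive
  Lon: degrees = first 3 digits = 91, minutes = 56.4095; 91 + 56.4095/60 = 91.940158
  W ⇒ negate
Point 3:
  φ: 0 + 56/60 + 54.3/3600 = 0.948417
  hemisphere S, so the sign is −
  λ: 32′ + 54.7″ = 32.91167′; 178 + 32.91167/60 = 178.548528
  hemisphere W, so the sign is −

1. 0.56955, -124.05782
2. 63.70956, -91.94016
3. -0.94842, -178.54853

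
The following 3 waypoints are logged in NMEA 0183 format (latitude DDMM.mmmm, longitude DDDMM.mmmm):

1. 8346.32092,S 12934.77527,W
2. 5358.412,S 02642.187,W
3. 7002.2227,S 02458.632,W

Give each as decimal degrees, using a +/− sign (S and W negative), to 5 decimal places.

1. -83.77202, -129.57959
2. -53.97353, -26.70312
3. -70.03705, -24.97720

Point 1:
  Latitude: split at 2 digits → 83° and 46.32092′; 83 + 46.32092/60 = 83.772015
  S → negative
  λ: degrees = first 3 digits = 129, minutes = 34.77527; 129 + 34.77527/60 = 129.579588
  hemisphere W, so the sign is −
Point 2:
  Latitude: degrees = first 2 digits = 53, minutes = 58.412; 53 + 58.412/60 = 53.973533
  S ⇒ negate
  λ: degrees = first 3 digits = 26, minutes = 42.187; 26 + 42.187/60 = 26.703117
  hemisphere W, so the sign is −
Point 3:
  Latitude: split at 2 digits → 70° and 2.2227′; 70 + 2.2227/60 = 70.037045
  S ⇒ negate
  λ: degrees = first 3 digits = 24, minutes = 58.632; 24 + 58.632/60 = 24.977200
  hemisphere W, so the sign is −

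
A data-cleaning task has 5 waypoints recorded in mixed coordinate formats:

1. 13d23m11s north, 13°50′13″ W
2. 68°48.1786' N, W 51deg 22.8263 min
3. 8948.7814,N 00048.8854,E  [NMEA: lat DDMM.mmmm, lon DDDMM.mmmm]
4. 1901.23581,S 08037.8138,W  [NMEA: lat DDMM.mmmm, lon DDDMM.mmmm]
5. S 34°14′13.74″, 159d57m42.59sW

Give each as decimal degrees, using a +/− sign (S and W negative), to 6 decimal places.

1. 13.386389, -13.836944
2. 68.802977, -51.380438
3. 89.813023, 0.814757
4. -19.020597, -80.630230
5. -34.237150, -159.961831

Point 1:
  φ: 13° + 23/60 + 11/3600 = 13 + 0.383333 + 0.003056 = 13.3863889
  N ⇒ keep positive
  Lon: 13 + 50/60 + 13/3600 = 13.8369444
  W → negative
Point 2:
  Lat: 68 + 48.1786/60 = 68.8029767
  N → positive
  Lon: 22.8263′ = 0.380438°; total 51.3804383
  W → negative
Point 3:
  Lat: split at 2 digits → 89° and 48.7814′; 89 + 48.7814/60 = 89.8130233
  N ⇒ keep positive
  Longitude: split at 3 digits → 000° and 48.8854′; 0 + 48.8854/60 = 0.8147567
  E → positive
Point 4:
  Latitude: degrees = first 2 digits = 19, minutes = 1.23581; 19 + 1.23581/60 = 19.0205968
  hemisphere S, so the sign is −
  λ: degrees = first 3 digits = 80, minutes = 37.8138; 80 + 37.8138/60 = 80.6302300
  W ⇒ negate
Point 5:
  Lat: 34 + 14/60 + 13.74/3600 = 34.2371500
  S ⇒ negate
  Lon: 57′ + 42.59″ = 57.70983′; 159 + 57.70983/60 = 159.9618306
  W ⇒ negate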